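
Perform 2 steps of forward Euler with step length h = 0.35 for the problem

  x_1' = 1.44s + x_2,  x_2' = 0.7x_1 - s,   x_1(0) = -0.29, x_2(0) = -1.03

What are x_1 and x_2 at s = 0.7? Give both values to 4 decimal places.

Euler on (x_1,x_2): x_1_{n+1} = x_1_n + h·x_1', x_2_{n+1} = x_2_n + h·x_2'.
0.000000: (-0.290000, -1.030000); f=(-1.030000, -0.203000) → (-0.650500, -1.101050)
0.350000: (-0.650500, -1.101050); f=(-0.597050, -0.805350) → (-0.859468, -1.382923)
(x_1(0.7), x_2(0.7)) ≈ (-0.8595, -1.3829)

-0.8595, -1.3829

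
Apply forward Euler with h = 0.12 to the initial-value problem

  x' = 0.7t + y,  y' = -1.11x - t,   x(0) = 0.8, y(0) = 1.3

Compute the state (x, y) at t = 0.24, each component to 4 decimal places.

Euler on (x,y): x_{n+1} = x_n + h·x', y_{n+1} = y_n + h·y'.
0.000000: (0.800000, 1.300000); f=(1.300000, -0.888000) → (0.956000, 1.193440)
0.120000: (0.956000, 1.193440); f=(1.277440, -1.181160) → (1.109293, 1.051701)
(x(0.24), y(0.24)) ≈ (1.1093, 1.0517)

1.1093, 1.0517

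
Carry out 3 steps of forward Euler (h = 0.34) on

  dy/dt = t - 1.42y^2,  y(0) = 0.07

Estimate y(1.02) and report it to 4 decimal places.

0.3964

Euler: y_{n+1} = y_n + h·f(t_n, y_n).
t=0.000000, y=0.070000: f=-0.006958 → y ← 0.070000 + 0.34·(-0.006958) = 0.067634
t=0.340000, y=0.067634: f=0.333504 → y ← 0.067634 + 0.34·0.333504 = 0.181026
t=0.680000, y=0.181026: f=0.633466 → y ← 0.181026 + 0.34·0.633466 = 0.396404
y(1.02) ≈ 0.3964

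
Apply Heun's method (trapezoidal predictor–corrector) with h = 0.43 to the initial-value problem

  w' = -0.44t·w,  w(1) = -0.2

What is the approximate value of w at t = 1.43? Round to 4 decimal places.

-0.1591

Heun: k1 = f(t_n, w_n); k2 = f(t_n + h, w_n + h·k1); w_{n+1} = w_n + (h/2)·(k1 + k2).
t=1.000000, w=-0.200000:
  k1 = f(1.000000, -0.200000) = 0.088000
  k2 = f(1.430000, -0.162160) = 0.102031
  w ← -0.200000 + (0.43/2)·(0.088000 + 0.102031) = -0.159143
w(1.43) ≈ -0.1591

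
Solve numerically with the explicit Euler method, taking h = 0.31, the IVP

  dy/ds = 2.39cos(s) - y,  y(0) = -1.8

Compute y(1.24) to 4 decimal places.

1.0303

Euler: y_{n+1} = y_n + h·f(s_n, y_n).
s=0.000000, y=-1.800000: f=4.190000 → y ← -1.800000 + 0.31·4.190000 = -0.501100
s=0.310000, y=-0.501100: f=2.777177 → y ← -0.501100 + 0.31·2.777177 = 0.359825
s=0.620000, y=0.359825: f=1.585345 → y ← 0.359825 + 0.31·1.585345 = 0.851282
s=0.930000, y=0.851282: f=0.577541 → y ← 0.851282 + 0.31·0.577541 = 1.030320
y(1.24) ≈ 1.0303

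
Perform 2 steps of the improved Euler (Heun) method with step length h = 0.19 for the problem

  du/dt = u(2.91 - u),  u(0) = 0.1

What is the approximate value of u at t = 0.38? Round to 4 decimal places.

Heun: k1 = f(t_n, u_n); k2 = f(t_n + h, u_n + h·k1); u_{n+1} = u_n + (h/2)·(k1 + k2).
t=0.000000, u=0.100000:
  k1 = f(0.000000, 0.100000) = 0.281000
  k2 = f(0.190000, 0.153390) = 0.422836
  u ← 0.100000 + (0.19/2)·(0.281000 + 0.422836) = 0.166864
t=0.190000, u=0.166864:
  k1 = f(0.190000, 0.166864) = 0.457732
  k2 = f(0.380000, 0.253834) = 0.674224
  u ← 0.166864 + (0.19/2)·(0.457732 + 0.674224) = 0.274400
u(0.38) ≈ 0.2744

0.2744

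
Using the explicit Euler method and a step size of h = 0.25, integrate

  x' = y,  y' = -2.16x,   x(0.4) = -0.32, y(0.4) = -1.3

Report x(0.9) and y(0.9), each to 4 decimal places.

Euler on (x,y): x_{n+1} = x_n + h·x', y_{n+1} = y_n + h·y'.
0.400000: (-0.320000, -1.300000); f=(-1.300000, 0.691200) → (-0.645000, -1.127200)
0.650000: (-0.645000, -1.127200); f=(-1.127200, 1.393200) → (-0.926800, -0.778900)
(x(0.9), y(0.9)) ≈ (-0.9268, -0.7789)

-0.9268, -0.7789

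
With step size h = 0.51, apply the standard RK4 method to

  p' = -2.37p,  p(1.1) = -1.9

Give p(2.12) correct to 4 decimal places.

RK4: k1 = f(s_n, p_n); k2 = f(s_n + h/2, p_n + (h/2)·k1); k3 = f(s_n + h/2, p_n + (h/2)·k2); k4 = f(s_n + h, p_n + h·k3); p_{n+1} = p_n + (h/6)·(k1 + 2k2 + 2k3 + k4).
s=1.100000, p=-1.900000:
  k1 = f(1.100000, -1.900000) = 4.503000
  k2 = f(1.355000, -0.751735) = 1.781612
  k3 = f(1.355000, -1.445689) = 3.426283
  k4 = f(1.610000, -0.152596) = 0.361652
  p ← -1.900000 + (0.51/6)·(k1 + 2k2 + 2k3 + k4) = -0.601162
s=1.610000, p=-0.601162:
  k1 = f(1.610000, -0.601162) = 1.424755
  k2 = f(1.865000, -0.237850) = 0.563704
  k3 = f(1.865000, -0.457418) = 1.084080
  k4 = f(2.120000, -0.048281) = 0.114427
  p ← -0.601162 + (0.51/6)·(k1 + 2k2 + 2k3 + k4) = -0.190209
p(2.12) ≈ -0.1902

-0.1902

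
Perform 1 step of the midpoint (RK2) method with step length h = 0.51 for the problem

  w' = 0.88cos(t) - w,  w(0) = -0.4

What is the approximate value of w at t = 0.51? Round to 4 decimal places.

Midpoint: k1 = f(t_n, w_n); k2 = f(t_n + h/2, w_n + (h/2)·k1); w_{n+1} = w_n + h·k2.
t=0.000000, w=-0.400000:
  k1 = f(0.000000, -0.400000) = 1.280000
  k2 = f(0.255000, -0.073600) = 0.925144
  w ← -0.400000 + 0.51·0.925144 = 0.071823
w(0.51) ≈ 0.0718

0.0718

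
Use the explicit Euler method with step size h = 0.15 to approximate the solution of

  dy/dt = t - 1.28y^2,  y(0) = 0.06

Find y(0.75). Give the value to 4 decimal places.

Euler: y_{n+1} = y_n + h·f(t_n, y_n).
t=0.000000, y=0.060000: f=-0.004608 → y ← 0.060000 + 0.15·(-0.004608) = 0.059309
t=0.150000, y=0.059309: f=0.145498 → y ← 0.059309 + 0.15·0.145498 = 0.081133
t=0.300000, y=0.081133: f=0.291574 → y ← 0.081133 + 0.15·0.291574 = 0.124870
t=0.450000, y=0.124870: f=0.430042 → y ← 0.124870 + 0.15·0.430042 = 0.189376
t=0.600000, y=0.189376: f=0.554095 → y ← 0.189376 + 0.15·0.554095 = 0.272490
y(0.75) ≈ 0.2725

0.2725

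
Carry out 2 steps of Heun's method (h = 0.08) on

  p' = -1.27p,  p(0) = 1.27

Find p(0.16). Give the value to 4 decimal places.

Heun: k1 = f(t_n, p_n); k2 = f(t_n + h, p_n + h·k1); p_{n+1} = p_n + (h/2)·(k1 + k2).
t=0.000000, p=1.270000:
  k1 = f(0.000000, 1.270000) = -1.612900
  k2 = f(0.080000, 1.140968) = -1.449029
  p ← 1.270000 + (0.08/2)·(-1.612900 + (-1.449029)) = 1.147523
t=0.080000, p=1.147523:
  k1 = f(0.080000, 1.147523) = -1.457354
  k2 = f(0.160000, 1.030935) = -1.309287
  p ← 1.147523 + (0.08/2)·(-1.457354 + (-1.309287)) = 1.036857
p(0.16) ≈ 1.0369

1.0369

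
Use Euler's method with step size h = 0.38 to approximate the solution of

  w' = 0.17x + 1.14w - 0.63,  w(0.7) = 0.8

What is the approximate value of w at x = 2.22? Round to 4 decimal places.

2.1268

Euler: w_{n+1} = w_n + h·f(x_n, w_n).
x=0.700000, w=0.800000: f=0.401000 → w ← 0.800000 + 0.38·0.401000 = 0.952380
x=1.080000, w=0.952380: f=0.639313 → w ← 0.952380 + 0.38·0.639313 = 1.195319
x=1.460000, w=1.195319: f=0.980864 → w ← 1.195319 + 0.38·0.980864 = 1.568047
x=1.840000, w=1.568047: f=1.470374 → w ← 1.568047 + 0.38·1.470374 = 2.126789
w(2.22) ≈ 2.1268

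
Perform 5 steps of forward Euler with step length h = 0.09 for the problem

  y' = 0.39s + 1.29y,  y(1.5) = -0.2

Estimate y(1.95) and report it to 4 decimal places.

Euler: y_{n+1} = y_n + h·f(s_n, y_n).
s=1.500000, y=-0.200000: f=0.327000 → y ← -0.200000 + 0.09·0.327000 = -0.170570
s=1.590000, y=-0.170570: f=0.400065 → y ← -0.170570 + 0.09·0.400065 = -0.134564
s=1.680000, y=-0.134564: f=0.481612 → y ← -0.134564 + 0.09·0.481612 = -0.091219
s=1.770000, y=-0.091219: f=0.572627 → y ← -0.091219 + 0.09·0.572627 = -0.039683
s=1.860000, y=-0.039683: f=0.674209 → y ← -0.039683 + 0.09·0.674209 = 0.020996
y(1.95) ≈ 0.0210

0.0210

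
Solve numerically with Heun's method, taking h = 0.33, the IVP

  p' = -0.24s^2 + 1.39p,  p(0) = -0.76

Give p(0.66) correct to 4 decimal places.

Heun: k1 = f(s_n, p_n); k2 = f(s_n + h, p_n + h·k1); p_{n+1} = p_n + (h/2)·(k1 + k2).
s=0.000000, p=-0.760000:
  k1 = f(0.000000, -0.760000) = -1.056400
  k2 = f(0.330000, -1.108612) = -1.567107
  p ← -0.760000 + (0.33/2)·(-1.056400 + (-1.567107)) = -1.192879
s=0.330000, p=-1.192879:
  k1 = f(0.330000, -1.192879) = -1.684237
  k2 = f(0.660000, -1.748677) = -2.535205
  p ← -1.192879 + (0.33/2)·(-1.684237 + (-2.535205)) = -1.889087
p(0.66) ≈ -1.8891

-1.8891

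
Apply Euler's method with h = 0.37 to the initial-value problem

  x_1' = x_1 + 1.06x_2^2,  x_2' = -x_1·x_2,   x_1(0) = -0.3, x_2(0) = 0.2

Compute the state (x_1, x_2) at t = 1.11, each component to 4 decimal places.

Euler on (x_1,x_2): x_1_{n+1} = x_1_n + h·x_1', x_2_{n+1} = x_2_n + h·x_2'.
0.000000: (-0.300000, 0.200000); f=(-0.257600, 0.060000) → (-0.395312, 0.222200)
0.370000: (-0.395312, 0.222200); f=(-0.342977, 0.087838) → (-0.522213, 0.254700)
0.740000: (-0.522213, 0.254700); f=(-0.453449, 0.133008) → (-0.689990, 0.303913)
(x_1(1.11), x_2(1.11)) ≈ (-0.6900, 0.3039)

-0.6900, 0.3039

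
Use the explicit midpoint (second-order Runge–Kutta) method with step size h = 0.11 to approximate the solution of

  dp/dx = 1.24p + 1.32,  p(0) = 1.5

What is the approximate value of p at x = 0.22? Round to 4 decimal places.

Midpoint: k1 = f(x_n, p_n); k2 = f(x_n + h/2, p_n + (h/2)·k1); p_{n+1} = p_n + h·k2.
x=0.000000, p=1.500000:
  k1 = f(0.000000, 1.500000) = 3.180000
  k2 = f(0.055000, 1.674900) = 3.396876
  p ← 1.500000 + 0.11·3.396876 = 1.873656
x=0.110000, p=1.873656:
  k1 = f(0.110000, 1.873656) = 3.643334
  k2 = f(0.165000, 2.074040) = 3.891809
  p ← 1.873656 + 0.11·3.891809 = 2.301755
p(0.22) ≈ 2.3018

2.3018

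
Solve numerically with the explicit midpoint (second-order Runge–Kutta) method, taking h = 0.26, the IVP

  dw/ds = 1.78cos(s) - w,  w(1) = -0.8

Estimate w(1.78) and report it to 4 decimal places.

-0.2614

Midpoint: k1 = f(s_n, w_n); k2 = f(s_n + h/2, w_n + (h/2)·k1); w_{n+1} = w_n + h·k2.
s=1.000000, w=-0.800000:
  k1 = f(1.000000, -0.800000) = 1.761738
  k2 = f(1.130000, -0.570974) = 1.330429
  w ← -0.800000 + 0.26·1.330429 = -0.454089
s=1.260000, w=-0.454089:
  k1 = f(1.260000, -0.454089) = 0.998443
  k2 = f(1.390000, -0.324291) = 0.644358
  w ← -0.454089 + 0.26·0.644358 = -0.286555
s=1.520000, w=-0.286555:
  k1 = f(1.520000, -0.286555) = 0.376934
  k2 = f(1.650000, -0.237554) = 0.096719
  w ← -0.286555 + 0.26·0.096719 = -0.261409
w(1.78) ≈ -0.2614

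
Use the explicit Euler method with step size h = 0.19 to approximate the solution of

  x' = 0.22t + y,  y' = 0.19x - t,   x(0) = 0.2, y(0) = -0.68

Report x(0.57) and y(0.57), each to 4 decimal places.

Euler on (x,y): x_{n+1} = x_n + h·x', y_{n+1} = y_n + h·y'.
0.000000: (0.200000, -0.680000); f=(-0.680000, 0.038000) → (0.070800, -0.672780)
0.190000: (0.070800, -0.672780); f=(-0.630980, -0.176548) → (-0.049086, -0.706324)
0.380000: (-0.049086, -0.706324); f=(-0.622724, -0.389326) → (-0.167404, -0.780296)
(x(0.57), y(0.57)) ≈ (-0.1674, -0.7803)

-0.1674, -0.7803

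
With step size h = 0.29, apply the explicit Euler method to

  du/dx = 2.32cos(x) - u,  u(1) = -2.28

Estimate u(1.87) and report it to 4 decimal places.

Euler: u_{n+1} = u_n + h·f(x_n, u_n).
x=1.000000, u=-2.280000: f=3.533501 → u ← -2.280000 + 0.29·3.533501 = -1.255285
x=1.290000, u=-1.255285: f=1.898205 → u ← -1.255285 + 0.29·1.898205 = -0.704805
x=1.580000, u=-0.704805: f=0.683453 → u ← -0.704805 + 0.29·0.683453 = -0.506604
u(1.87) ≈ -0.5066

-0.5066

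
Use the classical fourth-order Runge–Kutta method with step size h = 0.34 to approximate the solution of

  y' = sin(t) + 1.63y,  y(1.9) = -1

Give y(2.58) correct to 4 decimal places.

RK4: k1 = f(t_n, y_n); k2 = f(t_n + h/2, y_n + (h/2)·k1); k3 = f(t_n + h/2, y_n + (h/2)·k2); k4 = f(t_n + h, y_n + h·k3); y_{n+1} = y_n + (h/6)·(k1 + 2k2 + 2k3 + k4).
t=1.900000, y=-1.000000:
  k1 = f(1.900000, -1.000000) = -0.683700
  k2 = f(2.070000, -1.116229) = -0.941489
  k3 = f(2.070000, -1.160053) = -1.012923
  k4 = f(2.240000, -1.344394) = -1.407046
  y ← -1.000000 + (0.34/6)·(k1 + 2k2 + 2k3 + k4) = -1.339976
t=2.240000, y=-1.339976:
  k1 = f(2.240000, -1.339976) = -1.399844
  k2 = f(2.410000, -1.577949) = -1.904001
  k3 = f(2.410000, -1.663656) = -2.043703
  k4 = f(2.580000, -2.034835) = -2.784246
  y ← -1.339976 + (0.34/6)·(k1 + 2k2 + 2k3 + k4) = -2.024481
y(2.58) ≈ -2.0245

-2.0245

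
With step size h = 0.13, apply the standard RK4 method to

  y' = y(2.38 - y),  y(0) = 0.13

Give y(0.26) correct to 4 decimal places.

0.2306

RK4: k1 = f(x_n, y_n); k2 = f(x_n + h/2, y_n + (h/2)·k1); k3 = f(x_n + h/2, y_n + (h/2)·k2); k4 = f(x_n + h, y_n + h·k3); y_{n+1} = y_n + (h/6)·(k1 + 2k2 + 2k3 + k4).
x=0.000000, y=0.130000:
  k1 = f(0.000000, 0.130000) = 0.292500
  k2 = f(0.065000, 0.149012) = 0.332445
  k3 = f(0.065000, 0.151609) = 0.337844
  k4 = f(0.130000, 0.173920) = 0.383681
  y ← 0.130000 + (0.13/6)·(k1 + 2k2 + 2k3 + k4) = 0.173696
x=0.130000, y=0.173696:
  k1 = f(0.130000, 0.173696) = 0.383227
  k2 = f(0.195000, 0.198606) = 0.433238
  k3 = f(0.195000, 0.201857) = 0.439673
  k4 = f(0.260000, 0.230854) = 0.496139
  y ← 0.173696 + (0.13/6)·(k1 + 2k2 + 2k3 + k4) = 0.230576
y(0.26) ≈ 0.2306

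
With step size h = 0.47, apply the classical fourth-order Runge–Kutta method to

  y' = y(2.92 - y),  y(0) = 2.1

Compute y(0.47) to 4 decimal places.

2.6491

RK4: k1 = f(x_n, y_n); k2 = f(x_n + h/2, y_n + (h/2)·k1); k3 = f(x_n + h/2, y_n + (h/2)·k2); k4 = f(x_n + h, y_n + h·k3); y_{n+1} = y_n + (h/6)·(k1 + 2k2 + 2k3 + k4).
x=0.000000, y=2.100000:
  k1 = f(0.000000, 2.100000) = 1.722000
  k2 = f(0.235000, 2.504670) = 1.040265
  k3 = f(0.235000, 2.344462) = 1.349327
  k4 = f(0.470000, 2.734184) = 0.508056
  y ← 2.100000 + (0.47/6)·(k1 + 2k2 + 2k3 + k4) = 2.649057
y(0.47) ≈ 2.6491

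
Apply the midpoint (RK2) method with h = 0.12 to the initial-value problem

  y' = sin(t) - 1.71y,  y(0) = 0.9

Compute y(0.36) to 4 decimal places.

0.5424

Midpoint: k1 = f(t_n, y_n); k2 = f(t_n + h/2, y_n + (h/2)·k1); y_{n+1} = y_n + h·k2.
t=0.000000, y=0.900000:
  k1 = f(0.000000, 0.900000) = -1.539000
  k2 = f(0.060000, 0.807660) = -1.321135
  y ← 0.900000 + 0.12·(-1.321135) = 0.741464
t=0.120000, y=0.741464:
  k1 = f(0.120000, 0.741464) = -1.148191
  k2 = f(0.180000, 0.672572) = -0.971069
  y ← 0.741464 + 0.12·(-0.971069) = 0.624936
t=0.240000, y=0.624936:
  k1 = f(0.240000, 0.624936) = -0.830937
  k2 = f(0.300000, 0.575079) = -0.687865
  y ← 0.624936 + 0.12·(-0.687865) = 0.542392
y(0.36) ≈ 0.5424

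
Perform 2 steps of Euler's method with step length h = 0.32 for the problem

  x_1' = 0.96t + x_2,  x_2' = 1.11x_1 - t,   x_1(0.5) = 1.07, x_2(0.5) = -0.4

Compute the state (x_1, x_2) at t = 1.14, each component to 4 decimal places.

Euler on (x_1,x_2): x_1_{n+1} = x_1_n + h·x_1', x_2_{n+1} = x_2_n + h·x_2'.
0.500000: (1.070000, -0.400000); f=(0.080000, 0.687700) → (1.095600, -0.179936)
0.820000: (1.095600, -0.179936); f=(0.607264, 0.396116) → (1.289924, -0.053179)
(x_1(1.14), x_2(1.14)) ≈ (1.2899, -0.0532)

1.2899, -0.0532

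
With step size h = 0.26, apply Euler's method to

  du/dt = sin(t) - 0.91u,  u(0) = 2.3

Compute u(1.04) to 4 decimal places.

1.1016

Euler: u_{n+1} = u_n + h·f(t_n, u_n).
t=0.000000, u=2.300000: f=-2.093000 → u ← 2.300000 + 0.26·(-2.093000) = 1.755820
t=0.260000, u=1.755820: f=-1.340716 → u ← 1.755820 + 0.26·(-1.340716) = 1.407234
t=0.520000, u=1.407234: f=-0.783703 → u ← 1.407234 + 0.26·(-0.783703) = 1.203471
t=0.780000, u=1.203471: f=-0.391879 → u ← 1.203471 + 0.26·(-0.391879) = 1.101583
u(1.04) ≈ 1.1016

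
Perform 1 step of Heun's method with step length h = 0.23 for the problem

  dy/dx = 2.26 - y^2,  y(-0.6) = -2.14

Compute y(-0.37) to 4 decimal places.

Heun: k1 = f(x_n, y_n); k2 = f(x_n + h, y_n + h·k1); y_{n+1} = y_n + (h/2)·(k1 + k2).
x=-0.600000, y=-2.140000:
  k1 = f(-0.600000, -2.140000) = -2.319600
  k2 = f(-0.370000, -2.673508) = -4.887645
  y ← -2.140000 + (0.23/2)·(-2.319600 + (-4.887645)) = -2.968833
y(-0.37) ≈ -2.9688

-2.9688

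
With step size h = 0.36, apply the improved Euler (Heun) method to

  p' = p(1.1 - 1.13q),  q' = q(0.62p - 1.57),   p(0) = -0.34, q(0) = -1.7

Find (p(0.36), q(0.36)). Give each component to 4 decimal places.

Heun on (p,q): k1 = f(s_n, state_n); k2 = f(s_n + h, state_n + h·k1); state_{n+1} = state_n + (h/2)·(k1 + k2).
0.000000: (-0.340000, -1.700000)
  k1 = (-1.027140, 3.027360)
  predictor → (-0.709770, -0.610150)
  k2 = (-1.270113, 1.226437)
  → (-0.753506, -0.934316)
(p(0.36), q(0.36)) ≈ (-0.7535, -0.9343)

-0.7535, -0.9343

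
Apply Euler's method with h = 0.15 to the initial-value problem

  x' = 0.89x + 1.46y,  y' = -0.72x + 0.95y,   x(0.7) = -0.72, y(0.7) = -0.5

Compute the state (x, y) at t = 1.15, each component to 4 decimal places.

-1.4133, -0.4050

Euler on (x,y): x_{n+1} = x_n + h·x', y_{n+1} = y_n + h·y'.
0.700000: (-0.720000, -0.500000); f=(-1.370800, 0.043400) → (-0.925620, -0.493490)
0.850000: (-0.925620, -0.493490); f=(-1.544297, 0.197631) → (-1.157265, -0.463845)
1.000000: (-1.157265, -0.463845); f=(-1.707180, 0.392577) → (-1.413342, -0.404959)
(x(1.15), y(1.15)) ≈ (-1.4133, -0.4050)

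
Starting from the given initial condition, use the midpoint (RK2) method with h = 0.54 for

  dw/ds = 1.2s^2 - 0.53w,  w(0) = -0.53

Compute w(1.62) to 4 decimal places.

1.1723

Midpoint: k1 = f(s_n, w_n); k2 = f(s_n + h/2, w_n + (h/2)·k1); w_{n+1} = w_n + h·k2.
s=0.000000, w=-0.530000:
  k1 = f(0.000000, -0.530000) = 0.280900
  k2 = f(0.270000, -0.454157) = 0.328183
  w ← -0.530000 + 0.54·0.328183 = -0.352781
s=0.540000, w=-0.352781:
  k1 = f(0.540000, -0.352781) = 0.536894
  k2 = f(0.810000, -0.207820) = 0.897464
  w ← -0.352781 + 0.54·0.897464 = 0.131850
s=1.080000, w=0.131850:
  k1 = f(1.080000, 0.131850) = 1.329800
  k2 = f(1.350000, 0.490896) = 1.926825
  w ← 0.131850 + 0.54·1.926825 = 1.172335
w(1.62) ≈ 1.1723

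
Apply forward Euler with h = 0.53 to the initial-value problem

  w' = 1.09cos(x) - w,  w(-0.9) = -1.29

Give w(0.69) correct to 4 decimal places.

0.7689

Euler: w_{n+1} = w_n + h·f(x_n, w_n).
x=-0.900000, w=-1.290000: f=1.967555 → w ← -1.290000 + 0.53·1.967555 = -0.247196
x=-0.370000, w=-0.247196: f=1.263433 → w ← -0.247196 + 0.53·1.263433 = 0.422423
x=0.160000, w=0.422423: f=0.653654 → w ← 0.422423 + 0.53·0.653654 = 0.768860
w(0.69) ≈ 0.7689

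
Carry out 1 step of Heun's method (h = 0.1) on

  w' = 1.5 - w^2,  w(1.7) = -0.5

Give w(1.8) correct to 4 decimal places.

Heun: k1 = f(x_n, w_n); k2 = f(x_n + h, w_n + h·k1); w_{n+1} = w_n + (h/2)·(k1 + k2).
x=1.700000, w=-0.500000:
  k1 = f(1.700000, -0.500000) = 1.250000
  k2 = f(1.800000, -0.375000) = 1.359375
  w ← -0.500000 + (0.1/2)·(1.250000 + 1.359375) = -0.369531
w(1.8) ≈ -0.3695

-0.3695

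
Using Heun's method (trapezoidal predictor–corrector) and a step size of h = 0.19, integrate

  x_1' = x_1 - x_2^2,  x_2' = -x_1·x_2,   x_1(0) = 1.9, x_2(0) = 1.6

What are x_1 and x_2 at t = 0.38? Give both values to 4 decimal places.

2.1065, 0.7930

Heun on (x_1,x_2): k1 = f(t_n, state_n); k2 = f(t_n + h, state_n + h·k1); state_{n+1} = state_n + (h/2)·(k1 + k2).
0.000000: (1.900000, 1.600000)
  k1 = (-0.660000, -3.040000)
  predictor → (1.774600, 1.022400)
  k2 = (0.729298, -1.814351)
  → (1.906583, 1.138837)
0.190000: (1.906583, 1.138837)
  k1 = (0.609634, -2.171287)
  predictor → (2.022414, 0.726292)
  k2 = (1.494914, -1.468863)
  → (2.106515, 0.793022)
(x_1(0.38), x_2(0.38)) ≈ (2.1065, 0.7930)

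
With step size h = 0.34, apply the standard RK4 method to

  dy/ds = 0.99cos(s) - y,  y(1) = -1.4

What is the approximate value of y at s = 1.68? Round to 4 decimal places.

RK4: k1 = f(s_n, y_n); k2 = f(s_n + h/2, y_n + (h/2)·k1); k3 = f(s_n + h/2, y_n + (h/2)·k2); k4 = f(s_n + h, y_n + h·k3); y_{n+1} = y_n + (h/6)·(k1 + 2k2 + 2k3 + k4).
s=1.000000, y=-1.400000:
  k1 = f(1.000000, -1.400000) = 1.934899
  k2 = f(1.170000, -1.071067) = 1.457317
  k3 = f(1.170000, -1.152256) = 1.538506
  k4 = f(1.340000, -0.876908) = 1.103373
  y ← -1.400000 + (0.34/6)·(k1 + 2k2 + 2k3 + k4) = -0.888305
s=1.340000, y=-0.888305:
  k1 = f(1.340000, -0.888305) = 1.114770
  k2 = f(1.510000, -0.698794) = 0.758945
  k3 = f(1.510000, -0.759284) = 0.819435
  k4 = f(1.680000, -0.609697) = 0.501800
  y ← -0.888305 + (0.34/6)·(k1 + 2k2 + 2k3 + k4) = -0.617816
y(1.68) ≈ -0.6178

-0.6178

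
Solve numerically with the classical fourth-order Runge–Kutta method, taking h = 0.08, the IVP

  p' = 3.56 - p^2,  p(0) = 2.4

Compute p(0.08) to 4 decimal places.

2.2533

RK4: k1 = f(t_n, p_n); k2 = f(t_n + h/2, p_n + (h/2)·k1); k3 = f(t_n + h/2, p_n + (h/2)·k2); k4 = f(t_n + h, p_n + h·k3); p_{n+1} = p_n + (h/6)·(k1 + 2k2 + 2k3 + k4).
t=0.000000, p=2.400000:
  k1 = f(0.000000, 2.400000) = -2.200000
  k2 = f(0.040000, 2.312000) = -1.785344
  k3 = f(0.040000, 2.328586) = -1.862314
  k4 = f(0.080000, 2.251015) = -1.507068
  p ← 2.400000 + (0.08/6)·(k1 + 2k2 + 2k3 + k4) = 2.253302
p(0.08) ≈ 2.2533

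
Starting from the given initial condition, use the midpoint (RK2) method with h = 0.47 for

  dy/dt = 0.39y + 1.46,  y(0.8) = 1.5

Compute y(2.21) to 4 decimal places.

5.3196

Midpoint: k1 = f(t_n, y_n); k2 = f(t_n + h/2, y_n + (h/2)·k1); y_{n+1} = y_n + h·k2.
t=0.800000, y=1.500000:
  k1 = f(0.800000, 1.500000) = 2.045000
  k2 = f(1.035000, 1.980575) = 2.232424
  y ← 1.500000 + 0.47·2.232424 = 2.549239
t=1.270000, y=2.549239:
  k1 = f(1.270000, 2.549239) = 2.454203
  k2 = f(1.505000, 3.125977) = 2.679131
  y ← 2.549239 + 0.47·2.679131 = 3.808431
t=1.740000, y=3.808431:
  k1 = f(1.740000, 3.808431) = 2.945288
  k2 = f(1.975000, 4.500574) = 3.215224
  y ← 3.808431 + 0.47·3.215224 = 5.319586
y(2.21) ≈ 5.3196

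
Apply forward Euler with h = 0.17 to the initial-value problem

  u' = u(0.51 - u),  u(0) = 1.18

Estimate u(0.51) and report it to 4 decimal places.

0.8792

Euler: u_{n+1} = u_n + h·f(x_n, u_n).
x=0.000000, u=1.180000: f=-0.790600 → u ← 1.180000 + 0.17·(-0.790600) = 1.045598
x=0.170000, u=1.045598: f=-0.560020 → u ← 1.045598 + 0.17·(-0.560020) = 0.950395
x=0.340000, u=0.950395: f=-0.418549 → u ← 0.950395 + 0.17·(-0.418549) = 0.879241
u(0.51) ≈ 0.8792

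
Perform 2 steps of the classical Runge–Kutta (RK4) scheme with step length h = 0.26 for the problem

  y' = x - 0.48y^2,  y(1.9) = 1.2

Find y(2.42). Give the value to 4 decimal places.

1.7606

RK4: k1 = f(x_n, y_n); k2 = f(x_n + h/2, y_n + (h/2)·k1); k3 = f(x_n + h/2, y_n + (h/2)·k2); k4 = f(x_n + h, y_n + h·k3); y_{n+1} = y_n + (h/6)·(k1 + 2k2 + 2k3 + k4).
x=1.900000, y=1.200000:
  k1 = f(1.900000, 1.200000) = 1.208800
  k2 = f(2.030000, 1.357144) = 1.145917
  k3 = f(2.030000, 1.348969) = 1.156535
  k4 = f(2.160000, 1.500699) = 1.078993
  y ← 1.200000 + (0.26/6)·(k1 + 2k2 + 2k3 + k4) = 1.498684
x=2.160000, y=1.498684:
  k1 = f(2.160000, 1.498684) = 1.081895
  k2 = f(2.290000, 1.639330) = 1.000047
  k3 = f(2.290000, 1.628690) = 1.016738
  k4 = f(2.420000, 1.763035) = 0.928019
  y ← 1.498684 + (0.26/6)·(k1 + 2k2 + 2k3 + k4) = 1.760568
y(2.42) ≈ 1.7606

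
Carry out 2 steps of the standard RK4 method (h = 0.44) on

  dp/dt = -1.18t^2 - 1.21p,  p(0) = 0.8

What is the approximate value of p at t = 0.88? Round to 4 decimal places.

RK4: k1 = f(t_n, p_n); k2 = f(t_n + h/2, p_n + (h/2)·k1); k3 = f(t_n + h/2, p_n + (h/2)·k2); k4 = f(t_n + h, p_n + h·k3); p_{n+1} = p_n + (h/6)·(k1 + 2k2 + 2k3 + k4).
t=0.000000, p=0.800000:
  k1 = f(0.000000, 0.800000) = -0.968000
  k2 = f(0.220000, 0.587040) = -0.767430
  k3 = f(0.220000, 0.631165) = -0.820822
  k4 = f(0.440000, 0.438838) = -0.759442
  p ← 0.800000 + (0.44/6)·(k1 + 2k2 + 2k3 + k4) = 0.440377
t=0.440000, p=0.440377:
  k1 = f(0.440000, 0.440377) = -0.761304
  k2 = f(0.660000, 0.272890) = -0.844205
  k3 = f(0.660000, 0.254652) = -0.822137
  k4 = f(0.880000, 0.078637) = -1.008943
  p ← 0.440377 + (0.44/6)·(k1 + 2k2 + 2k3 + k4) = 0.066162
p(0.88) ≈ 0.0662

0.0662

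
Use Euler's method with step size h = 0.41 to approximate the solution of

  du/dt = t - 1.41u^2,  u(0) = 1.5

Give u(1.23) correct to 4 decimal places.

Euler: u_{n+1} = u_n + h·f(t_n, u_n).
t=0.000000, u=1.500000: f=-3.172500 → u ← 1.500000 + 0.41·(-3.172500) = 0.199275
t=0.410000, u=0.199275: f=0.354008 → u ← 0.199275 + 0.41·0.354008 = 0.344418
t=0.820000, u=0.344418: f=0.652740 → u ← 0.344418 + 0.41·0.652740 = 0.612042
u(1.23) ≈ 0.6120

0.6120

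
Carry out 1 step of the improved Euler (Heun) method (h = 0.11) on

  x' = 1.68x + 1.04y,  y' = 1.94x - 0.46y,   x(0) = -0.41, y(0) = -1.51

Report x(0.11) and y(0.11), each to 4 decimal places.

-0.6821, -1.5473

Heun on (x,y): k1 = f(t_n, state_n); k2 = f(t_n + h, state_n + h·k1); state_{n+1} = state_n + (h/2)·(k1 + k2).
0.000000: (-0.410000, -1.510000)
  k1 = (-2.259200, -0.100800)
  predictor → (-0.658512, -1.521088)
  k2 = (-2.688232, -0.577813)
  → (-0.682109, -1.547324)
(x(0.11), y(0.11)) ≈ (-0.6821, -1.5473)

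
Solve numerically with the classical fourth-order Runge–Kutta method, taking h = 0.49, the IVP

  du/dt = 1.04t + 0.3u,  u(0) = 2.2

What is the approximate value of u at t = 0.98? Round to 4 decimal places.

3.5041

RK4: k1 = f(t_n, u_n); k2 = f(t_n + h/2, u_n + (h/2)·k1); k3 = f(t_n + h/2, u_n + (h/2)·k2); k4 = f(t_n + h, u_n + h·k3); u_{n+1} = u_n + (h/6)·(k1 + 2k2 + 2k3 + k4).
t=0.000000, u=2.200000:
  k1 = f(0.000000, 2.200000) = 0.660000
  k2 = f(0.245000, 2.361700) = 0.963310
  k3 = f(0.245000, 2.436011) = 0.985603
  k4 = f(0.490000, 2.682946) = 1.314484
  u ← 2.200000 + (0.49/6)·(k1 + 2k2 + 2k3 + k4) = 2.679572
t=0.490000, u=2.679572:
  k1 = f(0.490000, 2.679572) = 1.313472
  k2 = f(0.735000, 3.001373) = 1.664812
  k3 = f(0.735000, 3.087451) = 1.690635
  k4 = f(0.980000, 3.507983) = 2.071595
  u ← 2.679572 + (0.49/6)·(k1 + 2k2 + 2k3 + k4) = 3.504075
u(0.98) ≈ 3.5041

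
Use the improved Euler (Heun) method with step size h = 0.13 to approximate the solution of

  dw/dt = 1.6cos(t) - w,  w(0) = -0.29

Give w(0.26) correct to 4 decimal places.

Heun: k1 = f(t_n, w_n); k2 = f(t_n + h, w_n + h·k1); w_{n+1} = w_n + (h/2)·(k1 + k2).
t=0.000000, w=-0.290000:
  k1 = f(0.000000, -0.290000) = 1.890000
  k2 = f(0.130000, -0.044300) = 1.630799
  w ← -0.290000 + (0.13/2)·(1.890000 + 1.630799) = -0.061148
t=0.130000, w=-0.061148:
  k1 = f(0.130000, -0.061148) = 1.647647
  k2 = f(0.260000, 0.153046) = 1.393178
  w ← -0.061148 + (0.13/2)·(1.647647 + 1.393178) = 0.136506
w(0.26) ≈ 0.1365

0.1365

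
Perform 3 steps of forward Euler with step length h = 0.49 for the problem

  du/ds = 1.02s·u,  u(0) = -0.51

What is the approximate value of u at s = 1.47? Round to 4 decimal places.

-0.9459

Euler: u_{n+1} = u_n + h·f(s_n, u_n).
s=0.000000, u=-0.510000: f=0.000000 → u ← -0.510000 + 0.49·0.000000 = -0.510000
s=0.490000, u=-0.510000: f=-0.254898 → u ← -0.510000 + 0.49·(-0.254898) = -0.634900
s=0.980000, u=-0.634900: f=-0.634646 → u ← -0.634900 + 0.49·(-0.634646) = -0.945877
u(1.47) ≈ -0.9459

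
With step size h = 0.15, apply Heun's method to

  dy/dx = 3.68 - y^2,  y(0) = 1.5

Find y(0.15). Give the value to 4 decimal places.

1.6628

Heun: k1 = f(x_n, y_n); k2 = f(x_n + h, y_n + h·k1); y_{n+1} = y_n + (h/2)·(k1 + k2).
x=0.000000, y=1.500000:
  k1 = f(0.000000, 1.500000) = 1.430000
  k2 = f(0.150000, 1.714500) = 0.740490
  y ← 1.500000 + (0.15/2)·(1.430000 + 0.740490) = 1.662787
y(0.15) ≈ 1.6628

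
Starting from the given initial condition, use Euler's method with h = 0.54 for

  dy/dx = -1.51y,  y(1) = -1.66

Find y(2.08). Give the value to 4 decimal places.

-0.0566

Euler: y_{n+1} = y_n + h·f(x_n, y_n).
x=1.000000, y=-1.660000: f=2.506600 → y ← -1.660000 + 0.54·2.506600 = -0.306436
x=1.540000, y=-0.306436: f=0.462718 → y ← -0.306436 + 0.54·0.462718 = -0.056568
y(2.08) ≈ -0.0566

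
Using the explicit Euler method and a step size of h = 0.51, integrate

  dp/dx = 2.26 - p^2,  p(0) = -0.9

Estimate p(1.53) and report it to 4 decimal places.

Euler: p_{n+1} = p_n + h·f(x_n, p_n).
x=0.000000, p=-0.900000: f=1.450000 → p ← -0.900000 + 0.51·1.450000 = -0.160500
x=0.510000, p=-0.160500: f=2.234240 → p ← -0.160500 + 0.51·2.234240 = 0.978962
x=1.020000, p=0.978962: f=1.301633 → p ← 0.978962 + 0.51·1.301633 = 1.642795
p(1.53) ≈ 1.6428

1.6428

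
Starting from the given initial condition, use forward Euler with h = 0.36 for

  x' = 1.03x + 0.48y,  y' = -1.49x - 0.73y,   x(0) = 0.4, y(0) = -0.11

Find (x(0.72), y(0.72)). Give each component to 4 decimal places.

0.6745, -0.5019

Euler on (x,y): x_{n+1} = x_n + h·x', y_{n+1} = y_n + h·y'.
0.000000: (0.400000, -0.110000); f=(0.359200, -0.515700) → (0.529312, -0.295652)
0.360000: (0.529312, -0.295652); f=(0.403278, -0.572849) → (0.674492, -0.501878)
(x(0.72), y(0.72)) ≈ (0.6745, -0.5019)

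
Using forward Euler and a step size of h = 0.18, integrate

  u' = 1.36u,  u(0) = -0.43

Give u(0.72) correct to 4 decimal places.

Euler: u_{n+1} = u_n + h·f(x_n, u_n).
x=0.000000, u=-0.430000: f=-0.584800 → u ← -0.430000 + 0.18·(-0.584800) = -0.535264
x=0.180000, u=-0.535264: f=-0.727959 → u ← -0.535264 + 0.18·(-0.727959) = -0.666297
x=0.360000, u=-0.666297: f=-0.906163 → u ← -0.666297 + 0.18·(-0.906163) = -0.829406
x=0.540000, u=-0.829406: f=-1.127992 → u ← -0.829406 + 0.18·(-1.127992) = -1.032445
u(0.72) ≈ -1.0324

-1.0324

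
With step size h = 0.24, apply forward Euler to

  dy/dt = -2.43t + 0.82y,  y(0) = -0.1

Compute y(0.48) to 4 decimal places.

-0.2832

Euler: y_{n+1} = y_n + h·f(t_n, y_n).
t=0.000000, y=-0.100000: f=-0.082000 → y ← -0.100000 + 0.24·(-0.082000) = -0.119680
t=0.240000, y=-0.119680: f=-0.681338 → y ← -0.119680 + 0.24·(-0.681338) = -0.283201
y(0.48) ≈ -0.2832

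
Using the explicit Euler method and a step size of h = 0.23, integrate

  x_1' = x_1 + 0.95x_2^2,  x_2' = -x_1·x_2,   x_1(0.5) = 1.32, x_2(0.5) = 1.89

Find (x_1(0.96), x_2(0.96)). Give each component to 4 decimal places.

3.3356, 0.5884

Euler on (x_1,x_2): x_1_{n+1} = x_1_n + h·x_1', x_2_{n+1} = x_2_n + h·x_2'.
0.500000: (1.320000, 1.890000); f=(4.713495, -2.494800) → (2.404104, 1.316196)
0.730000: (2.404104, 1.316196); f=(4.049857, -3.164272) → (3.335571, 0.588413)
(x_1(0.96), x_2(0.96)) ≈ (3.3356, 0.5884)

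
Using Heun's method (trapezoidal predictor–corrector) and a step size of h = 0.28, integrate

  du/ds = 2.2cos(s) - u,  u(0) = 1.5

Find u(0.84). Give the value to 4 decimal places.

1.7082

Heun: k1 = f(s_n, u_n); k2 = f(s_n + h, u_n + h·k1); u_{n+1} = u_n + (h/2)·(k1 + k2).
s=0.000000, u=1.500000:
  k1 = f(0.000000, 1.500000) = 0.700000
  k2 = f(0.280000, 1.696000) = 0.418322
  u ← 1.500000 + (0.28/2)·(0.700000 + 0.418322) = 1.656565
s=0.280000, u=1.656565:
  k1 = f(0.280000, 1.656565) = 0.457757
  k2 = f(0.560000, 1.784737) = 0.079224
  u ← 1.656565 + (0.28/2)·(0.457757 + 0.079224) = 1.731742
s=0.560000, u=1.731742:
  k1 = f(0.560000, 1.731742) = 0.132219
  k2 = f(0.840000, 1.768764) = -0.300345
  u ← 1.731742 + (0.28/2)·(0.132219 + (-0.300345)) = 1.708205
u(0.84) ≈ 1.7082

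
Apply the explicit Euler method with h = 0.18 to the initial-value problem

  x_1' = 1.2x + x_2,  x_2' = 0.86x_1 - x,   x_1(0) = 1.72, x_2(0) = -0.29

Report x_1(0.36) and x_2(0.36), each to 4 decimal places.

Euler on (x_1,x_2): x_1_{n+1} = x_1_n + h·x_1', x_2_{n+1} = x_2_n + h·x_2'.
0.000000: (1.720000, -0.290000); f=(-0.290000, 1.479200) → (1.667800, -0.023744)
0.180000: (1.667800, -0.023744); f=(0.192256, 1.254308) → (1.702406, 0.202031)
(x_1(0.36), x_2(0.36)) ≈ (1.7024, 0.2020)

1.7024, 0.2020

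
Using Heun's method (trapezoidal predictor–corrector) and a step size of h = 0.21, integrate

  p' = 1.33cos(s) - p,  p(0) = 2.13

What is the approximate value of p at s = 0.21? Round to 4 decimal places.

1.9766

Heun: k1 = f(s_n, p_n); k2 = f(s_n + h, p_n + h·k1); p_{n+1} = p_n + (h/2)·(k1 + k2).
s=0.000000, p=2.130000:
  k1 = f(0.000000, 2.130000) = -0.800000
  k2 = f(0.210000, 1.962000) = -0.661219
  p ← 2.130000 + (0.21/2)·(-0.800000 + (-0.661219)) = 1.976572
p(0.21) ≈ 1.9766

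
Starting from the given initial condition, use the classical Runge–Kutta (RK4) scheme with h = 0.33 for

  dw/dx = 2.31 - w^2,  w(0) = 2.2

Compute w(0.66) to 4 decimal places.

RK4: k1 = f(x_n, w_n); k2 = f(x_n + h/2, w_n + (h/2)·k1); k3 = f(x_n + h/2, w_n + (h/2)·k2); k4 = f(x_n + h, w_n + h·k3); w_{n+1} = w_n + (h/6)·(k1 + 2k2 + 2k3 + k4).
x=0.000000, w=2.200000:
  k1 = f(0.000000, 2.200000) = -2.530000
  k2 = f(0.165000, 1.782550) = -0.867485
  k3 = f(0.165000, 2.056865) = -1.920694
  k4 = f(0.330000, 1.566171) = -0.142892
  w ← 2.200000 + (0.33/6)·(k1 + 2k2 + 2k3 + k4) = 1.746291
x=0.330000, w=1.746291:
  k1 = f(0.330000, 1.746291) = -0.739533
  k2 = f(0.495000, 1.624268) = -0.328248
  k3 = f(0.495000, 1.692130) = -0.553306
  k4 = f(0.660000, 1.563700) = -0.135159
  w ← 1.746291 + (0.33/6)·(k1 + 2k2 + 2k3 + k4) = 1.601212
w(0.66) ≈ 1.6012

1.6012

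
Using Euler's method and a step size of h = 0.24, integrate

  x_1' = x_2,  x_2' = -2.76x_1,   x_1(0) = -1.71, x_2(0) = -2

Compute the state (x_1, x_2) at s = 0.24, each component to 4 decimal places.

-2.1900, -0.8673

Euler on (x_1,x_2): x_1_{n+1} = x_1_n + h·x_1', x_2_{n+1} = x_2_n + h·x_2'.
0.000000: (-1.710000, -2.000000); f=(-2.000000, 4.719600) → (-2.190000, -0.867296)
(x_1(0.24), x_2(0.24)) ≈ (-2.1900, -0.8673)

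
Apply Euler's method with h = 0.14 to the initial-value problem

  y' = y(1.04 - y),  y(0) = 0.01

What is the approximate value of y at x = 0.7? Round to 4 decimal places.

0.0196

Euler: y_{n+1} = y_n + h·f(x_n, y_n).
x=0.000000, y=0.010000: f=0.010300 → y ← 0.010000 + 0.14·0.010300 = 0.011442
x=0.140000, y=0.011442: f=0.011769 → y ← 0.011442 + 0.14·0.011769 = 0.013090
x=0.280000, y=0.013090: f=0.013442 → y ← 0.013090 + 0.14·0.013442 = 0.014971
x=0.420000, y=0.014971: f=0.015346 → y ← 0.014971 + 0.14·0.015346 = 0.017120
x=0.560000, y=0.017120: f=0.017512 → y ← 0.017120 + 0.14·0.017512 = 0.019572
y(0.7) ≈ 0.0196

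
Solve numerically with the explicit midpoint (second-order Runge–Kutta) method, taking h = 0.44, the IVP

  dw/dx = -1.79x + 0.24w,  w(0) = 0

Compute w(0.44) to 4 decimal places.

-0.1733

Midpoint: k1 = f(x_n, w_n); k2 = f(x_n + h/2, w_n + (h/2)·k1); w_{n+1} = w_n + h·k2.
x=0.000000, w=0.000000:
  k1 = f(0.000000, 0.000000) = 0.000000
  k2 = f(0.220000, 0.000000) = -0.393800
  w ← 0.000000 + 0.44·(-0.393800) = -0.173272
w(0.44) ≈ -0.1733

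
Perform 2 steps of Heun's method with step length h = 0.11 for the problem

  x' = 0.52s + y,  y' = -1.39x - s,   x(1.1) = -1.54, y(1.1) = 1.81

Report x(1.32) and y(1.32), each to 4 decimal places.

-0.9840, 1.9319

Heun on (x,y): k1 = f(s_n, state_n); k2 = f(s_n + h, state_n + h·k1); state_{n+1} = state_n + (h/2)·(k1 + k2).
1.100000: (-1.540000, 1.810000)
  k1 = (2.382000, 1.040600)
  predictor → (-1.277980, 1.924466)
  k2 = (2.553666, 0.566392)
  → (-1.268538, 1.898385)
1.210000: (-1.268538, 1.898385)
  k1 = (2.527585, 0.553268)
  predictor → (-0.990504, 1.959244)
  k2 = (2.645644, 0.056801)
  → (-0.984011, 1.931938)
(x(1.32), y(1.32)) ≈ (-0.9840, 1.9319)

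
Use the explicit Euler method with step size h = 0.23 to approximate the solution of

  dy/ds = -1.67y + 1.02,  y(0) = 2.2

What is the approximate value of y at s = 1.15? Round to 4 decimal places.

Euler: y_{n+1} = y_n + h·f(s_n, y_n).
s=0.000000, y=2.200000: f=-2.654000 → y ← 2.200000 + 0.23·(-2.654000) = 1.589580
s=0.230000, y=1.589580: f=-1.634599 → y ← 1.589580 + 0.23·(-1.634599) = 1.213622
s=0.460000, y=1.213622: f=-1.006749 → y ← 1.213622 + 0.23·(-1.006749) = 0.982070
s=0.690000, y=0.982070: f=-0.620057 → y ← 0.982070 + 0.23·(-0.620057) = 0.839457
s=0.920000, y=0.839457: f=-0.381893 → y ← 0.839457 + 0.23·(-0.381893) = 0.751622
y(1.15) ≈ 0.7516

0.7516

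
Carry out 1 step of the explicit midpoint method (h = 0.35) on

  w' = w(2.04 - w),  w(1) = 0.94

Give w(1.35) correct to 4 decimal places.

Midpoint: k1 = f(t_n, w_n); k2 = f(t_n + h/2, w_n + (h/2)·k1); w_{n+1} = w_n + h·k2.
t=1.000000, w=0.940000:
  k1 = f(1.000000, 0.940000) = 1.034000
  k2 = f(1.175000, 1.120950) = 1.030209
  w ← 0.940000 + 0.35·1.030209 = 1.300573
w(1.35) ≈ 1.3006

1.3006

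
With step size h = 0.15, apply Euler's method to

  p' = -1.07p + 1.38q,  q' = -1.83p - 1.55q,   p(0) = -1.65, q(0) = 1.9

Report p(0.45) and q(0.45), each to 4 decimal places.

-0.0069, 1.4547

Euler on (p,q): p_{n+1} = p_n + h·p', q_{n+1} = q_n + h·q'.
0.000000: (-1.650000, 1.900000); f=(4.387500, 0.074500) → (-0.991875, 1.911175)
0.150000: (-0.991875, 1.911175); f=(3.698728, -1.147190) → (-0.437066, 1.739096)
0.300000: (-0.437066, 1.739096); f=(2.867614, -1.895769) → (-0.006924, 1.454731)
(p(0.45), q(0.45)) ≈ (-0.0069, 1.4547)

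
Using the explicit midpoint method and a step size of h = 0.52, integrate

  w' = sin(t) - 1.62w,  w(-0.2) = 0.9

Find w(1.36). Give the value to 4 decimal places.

0.5518

Midpoint: k1 = f(t_n, w_n); k2 = f(t_n + h/2, w_n + (h/2)·k1); w_{n+1} = w_n + h·k2.
t=-0.200000, w=0.900000:
  k1 = f(-0.200000, 0.900000) = -1.656669
  k2 = f(0.060000, 0.469266) = -0.700247
  w ← 0.900000 + 0.52·(-0.700247) = 0.535872
t=0.320000, w=0.535872:
  k1 = f(0.320000, 0.535872) = -0.553545
  k2 = f(0.580000, 0.391950) = -0.086935
  w ← 0.535872 + 0.52·(-0.086935) = 0.490666
t=0.840000, w=0.490666:
  k1 = f(0.840000, 0.490666) = -0.050235
  k2 = f(1.100000, 0.477604) = 0.117488
  w ← 0.490666 + 0.52·0.117488 = 0.551759
w(1.36) ≈ 0.5518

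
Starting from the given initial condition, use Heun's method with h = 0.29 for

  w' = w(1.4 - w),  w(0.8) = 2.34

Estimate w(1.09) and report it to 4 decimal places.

1.9465

Heun: k1 = f(t_n, w_n); k2 = f(t_n + h, w_n + h·k1); w_{n+1} = w_n + (h/2)·(k1 + k2).
t=0.800000, w=2.340000:
  k1 = f(0.800000, 2.340000) = -2.199600
  k2 = f(1.090000, 1.702116) = -0.514236
  w ← 2.340000 + (0.29/2)·(-2.199600 + (-0.514236)) = 1.946494
w(1.09) ≈ 1.9465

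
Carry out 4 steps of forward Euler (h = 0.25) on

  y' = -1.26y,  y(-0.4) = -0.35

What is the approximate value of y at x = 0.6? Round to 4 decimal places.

-0.0771

Euler: y_{n+1} = y_n + h·f(x_n, y_n).
x=-0.400000, y=-0.350000: f=0.441000 → y ← -0.350000 + 0.25·0.441000 = -0.239750
x=-0.150000, y=-0.239750: f=0.302085 → y ← -0.239750 + 0.25·0.302085 = -0.164229
x=0.100000, y=-0.164229: f=0.206928 → y ← -0.164229 + 0.25·0.206928 = -0.112497
x=0.350000, y=-0.112497: f=0.141746 → y ← -0.112497 + 0.25·0.141746 = -0.077060
y(0.6) ≈ -0.0771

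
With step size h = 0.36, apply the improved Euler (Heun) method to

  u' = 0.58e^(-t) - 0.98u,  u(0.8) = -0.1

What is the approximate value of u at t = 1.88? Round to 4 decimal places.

0.0580

Heun: k1 = f(t_n, u_n); k2 = f(t_n + h, u_n + h·k1); u_{n+1} = u_n + (h/2)·(k1 + k2).
t=0.800000, u=-0.100000:
  k1 = f(0.800000, -0.100000) = 0.358611
  k2 = f(1.160000, 0.029100) = 0.153304
  u ← -0.100000 + (0.36/2)·(0.358611 + 0.153304) = -0.007855
t=1.160000, u=-0.007855:
  k1 = f(1.160000, -0.007855) = 0.189520
  k2 = f(1.520000, 0.060372) = 0.067688
  u ← -0.007855 + (0.36/2)·(0.189520 + 0.067688) = 0.038442
t=1.520000, u=0.038442:
  k1 = f(1.520000, 0.038442) = 0.089180
  k2 = f(1.880000, 0.070547) = 0.019366
  u ← 0.038442 + (0.36/2)·(0.089180 + 0.019366) = 0.057980
u(1.88) ≈ 0.0580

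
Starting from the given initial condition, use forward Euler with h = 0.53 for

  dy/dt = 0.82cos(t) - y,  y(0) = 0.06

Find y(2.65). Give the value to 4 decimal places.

-0.1223

Euler: y_{n+1} = y_n + h·f(t_n, y_n).
t=0.000000, y=0.060000: f=0.760000 → y ← 0.060000 + 0.53·0.760000 = 0.462800
t=0.530000, y=0.462800: f=0.244702 → y ← 0.462800 + 0.53·0.244702 = 0.592492
t=1.060000, y=0.592492: f=-0.191617 → y ← 0.592492 + 0.53·(-0.191617) = 0.490935
t=1.590000, y=0.490935: f=-0.506681 → y ← 0.490935 + 0.53·(-0.506681) = 0.222394
t=2.120000, y=0.222394: f=-0.650441 → y ← 0.222394 + 0.53·(-0.650441) = -0.122340
y(2.65) ≈ -0.1223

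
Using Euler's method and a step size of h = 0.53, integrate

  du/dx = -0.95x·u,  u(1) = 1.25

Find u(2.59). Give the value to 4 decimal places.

Euler: u_{n+1} = u_n + h·f(x_n, u_n).
x=1.000000, u=1.250000: f=-1.187500 → u ← 1.250000 + 0.53·(-1.187500) = 0.620625
x=1.530000, u=0.620625: f=-0.902078 → u ← 0.620625 + 0.53·(-0.902078) = 0.142523
x=2.060000, u=0.142523: f=-0.278918 → u ← 0.142523 + 0.53·(-0.278918) = -0.005303
u(2.59) ≈ -0.0053

-0.0053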